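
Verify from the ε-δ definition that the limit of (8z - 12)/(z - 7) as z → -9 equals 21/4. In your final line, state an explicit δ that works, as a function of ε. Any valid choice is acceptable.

δ = min(8, (32/11)ε)

Fix ε > 0. We want δ > 0 with 0 < |z + 9| < δ ⇒ |(8z - 12)/(z - 7) − (21/4)| < ε.
Combining over a common denominator, (8z - 12)/(z - 7) − (21/4) = [(8z - 12)·(-16) − (-84)·(z - 7)] / [(-16)·(z - 7)] = -44(z + 9) / ((-16)(z - 7)).
So |(8z - 12)/(z - 7) − (21/4)| = 44|z + 9| / (16·|z − 7|).
Restrict δ ≤ 8. Then |z + 9| < 8 gives |z − 7| = |(z + 9) + (-16)| ≥ 16 − 8 = 8.
Hence |(8z - 12)/(z - 7) − (21/4)| < 44|z + 9|/(16·8) = (11/32)|z + 9|, which is < ε once |z + 9| < (32/11)ε.
Take δ = min(8, (32/11)ε). Then 0 < |z + 9| < δ forces both bounds, so |(8z - 12)/(z - 7) − (21/4)| < ε.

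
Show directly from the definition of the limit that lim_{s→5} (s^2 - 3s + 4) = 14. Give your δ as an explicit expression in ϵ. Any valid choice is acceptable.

δ = min(2, ϵ/9)

Fix ϵ > 0. We want δ > 0 such that 0 < |s − 5| < δ implies |(s^2 - 3s + 4) − 14| < ϵ.
(s^2 - 3s + 4) − 14 = s^2 - 3s - 10 = (s − 5)(s + 2).
So |(s^2 - 3s + 4) − 14| = |s − 5|·|s + 2|.
Require δ ≤ 2. Then |s − 5| < 2 gives |s| < 7, and by the triangle inequality |s + 2| ≤ 7 + 2 = 9.
Hence |(s^2 - 3s + 4) − 14| ≤ 9|s − 5| < ϵ provided |s − 5| < ϵ/9.
Take δ = min(2, ϵ/9). Then 0 < |s − 5| < δ gives both |s − 5| < 2 and |s − 5| < ϵ/9, so |(s^2 - 3s + 4) − 14| < ϵ.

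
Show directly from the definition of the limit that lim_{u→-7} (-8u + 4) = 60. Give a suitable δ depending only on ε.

Suppose ε > 0. We need δ > 0 so that 0 < |u + 7| < δ implies |(-8u + 4) − 60| < ε.
Since (-8u + 4) − 60 = -8(u + 7), we have |(-8u + 4) − 60| = 8|u + 7|.
So 8|u + 7| < ε exactly when |u + 7| < ε/8.
Take δ = ε/8. If 0 < |u + 7| < δ then |(-8u + 4) − 60| = 8|u + 7| < 8·(ε/8) = ε.

δ = ε/8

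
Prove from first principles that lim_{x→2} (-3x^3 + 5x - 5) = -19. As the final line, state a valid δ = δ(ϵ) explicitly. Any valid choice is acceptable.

δ = min(1, ϵ/52)

Let ϵ > 0. We want δ > 0 such that 0 < |x − 2| < δ implies |(-3x^3 + 5x - 5) + 19| < ϵ.
(-3x^3 + 5x - 5) + 19 = -3x^3 + 5x + 14 = (x − 2)(-3x^2 - 6x - 7).
So |(-3x^3 + 5x - 5) + 19| = |x − 2|·|-3x^2 - 6x - 7|.
Assume first that |x − 2| < 1, so |x| < 3. Then |-3x^2 - 6x - 7| ≤ 3·3^2 + 6·3 + 7 = 52.
Hence |(-3x^3 + 5x - 5) + 19| ≤ 52|x − 2| < ϵ provided |x − 2| < ϵ/52.
Take δ = min(1, ϵ/52). Then 0 < |x − 2| < δ gives both |x − 2| < 1 and |x − 2| < ϵ/52, so |(-3x^3 + 5x - 5) + 19| < ϵ.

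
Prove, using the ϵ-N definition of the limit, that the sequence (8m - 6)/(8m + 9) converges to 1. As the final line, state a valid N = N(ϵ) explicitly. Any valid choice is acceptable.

Let ϵ > 0. For m ≥ 1, |(8m - 6)/(8m + 9) − 1| = |-120|/(8(8m + 9)) = 120/(8(8m + 9)).
Since 8m + 9 ≥ 8m for m ≥ 1, this is ≤ 120/(8·8m) = (15/8)/m.
So |(8m - 6)/(8m + 9) − 1| < ϵ whenever m > (15/8)/ϵ.
Take N = (15/8)/ϵ. If m > N then |(8m - 6)/(8m + 9) − 1| ≤ (15/8)/m < ϵ.

N = (15/8)/ϵ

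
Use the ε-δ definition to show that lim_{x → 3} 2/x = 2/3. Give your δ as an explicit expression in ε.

Fix ε > 0. We seek δ > 0 such that 0 < |x − 3| < δ implies |2/x − (2/3)| < ε.
|2/x − (2/3)| = 2·|3 − x|/(3·|x|) = 2|x − 3|/(3|x|).
Restrict δ ≤ 3/2. Then |x − 3| < 3/2 gives |x| > 3/2, so 3|x| > 9/2.
Then |2/x − (2/3)| < 2|x − 3|/(9/2), which is < ε when |x − 3| < (9/4)ε.
Take δ = min(3/2, (9/4)ε). Then 0 < |x − 3| < δ gives both |x − 3| < 3/2 and |x − 3| < (9/4)ε, so |2/x − (2/3)| < ε.

δ = min(3/2, (9/4)ε)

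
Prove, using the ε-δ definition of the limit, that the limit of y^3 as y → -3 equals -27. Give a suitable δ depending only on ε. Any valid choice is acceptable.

δ = min(2, ε/49)

Let ε > 0. We seek δ > 0 with 0 < |y + 3| < δ ⇒ |y^3 + 27| < ε.
Factor: y^3 + 27 = (y + 3)(y^2 - 3y + 9), so |y^3 + 27| = |y + 3|·|y^2 - 3y + 9|.
Impose δ ≤ 2 so that |y| < 5; then |y^2 - 3y + 9| ≤ 49.
Hence |y^3 + 27| ≤ 49|y + 3|, which is < ε once |y + 3| < ε/49.
Take δ = min(2, ε/49). If 0 < |y + 3| < δ then both bounds hold and |y^3 + 27| ≤ 49|y + 3| < 49·(ε/49) = ε.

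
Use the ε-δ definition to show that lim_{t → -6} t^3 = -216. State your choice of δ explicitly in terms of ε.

Fix ε > 0. We seek δ > 0 with 0 < |t + 6| < δ ⇒ |t^3 + 216| < ε.
Factor: t^3 + 216 = (t + 6)(t^2 - 6t + 36), so |t^3 + 216| = |t + 6|·|t^2 - 6t + 36|.
Impose δ ≤ 1 so that |t| < 7; then |t^2 - 6t + 36| ≤ 127.
Hence |t^3 + 216| ≤ 127|t + 6|, which is < ε once |t + 6| < ε/127.
Take δ = min(1, ε/127). If 0 < |t + 6| < δ then both bounds hold and |t^3 + 216| ≤ 127|t + 6| < 127·(ε/127) = ε.

δ = min(1, ε/127)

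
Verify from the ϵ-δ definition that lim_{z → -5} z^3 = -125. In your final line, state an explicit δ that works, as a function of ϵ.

δ = min(2, ϵ/109)

Suppose ϵ > 0. We seek δ > 0 with 0 < |z + 5| < δ ⇒ |z^3 + 125| < ϵ.
Factor: z^3 + 125 = (z + 5)(z^2 - 5z + 25), so |z^3 + 125| = |z + 5|·|z^2 - 5z + 25|.
Impose δ ≤ 2 so that |z| < 7; then |z^2 - 5z + 25| ≤ 109.
Hence |z^3 + 125| ≤ 109|z + 5|, which is < ϵ once |z + 5| < ϵ/109.
Take δ = min(2, ϵ/109). If 0 < |z + 5| < δ then both bounds hold and |z^3 + 125| ≤ 109|z + 5| < 109·(ϵ/109) = ϵ.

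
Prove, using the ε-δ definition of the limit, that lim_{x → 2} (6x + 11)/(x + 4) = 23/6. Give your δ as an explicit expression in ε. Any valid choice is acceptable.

δ = min(3, (18/13)ε)

Suppose ε > 0. We want δ > 0 with 0 < |x − 2| < δ ⇒ |(6x + 11)/(x + 4) − (23/6)| < ε.
Combining over a common denominator, (6x + 11)/(x + 4) − (23/6) = [(6x + 11)·6 − 23·(x + 4)] / [6·(x + 4)] = 13(x − 2) / (6(x + 4)).
So |(6x + 11)/(x + 4) − (23/6)| = 13|x − 2| / (6·|x + 4|).
Require δ ≤ 3, so |x + 4| ≥ |6| − |x − 2| > 6 − 3 = 3.
Hence |(6x + 11)/(x + 4) − (23/6)| < 13|x − 2|/(6·3) = (13/18)|x − 2|, which is < ε once |x − 2| < (18/13)ε.
Take δ = min(3, (18/13)ε). Then 0 < |x − 2| < δ forces both bounds, so |(6x + 11)/(x + 4) − (23/6)| < ε.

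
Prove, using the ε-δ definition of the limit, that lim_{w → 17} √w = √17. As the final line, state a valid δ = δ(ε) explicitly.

Let ε > 0. We want δ > 0 such that 0 < |w − 17| < δ implies |√w − √17| < ε.
Multiplying by the conjugate, |√w − √17| = |w − 17|/(√w + √17).
Restrict δ ≤ 17 so that |w − 17| < 17 forces w > 0, and then √w + √17 > √17.
Hence |√w − √17| < |w − 17|/√17, which is < ε once |w − 17| < √17·ε.
Take δ = min(17, √17·ε). If 0 < |w − 17| < δ then w > 0 and |√w − √17| < |w − 17|/√17 < ε.

δ = min(17, √17·ε)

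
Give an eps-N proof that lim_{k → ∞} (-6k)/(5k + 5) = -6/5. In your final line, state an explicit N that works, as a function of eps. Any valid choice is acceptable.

Let eps > 0. For k ≥ 1, |(-6k)/(5k + 5) + 6/5| = |30|/(5(5k + 5)) = 30/(5(5k + 5)).
Since 5k + 5 ≥ 5k for k ≥ 1, this is ≤ 30/(5·5k) = (6/5)/k.
So |(-6k)/(5k + 5) + 6/5| < eps whenever k > (6/5)/eps.
Take N = (6/5)/eps. If k > N then |(-6k)/(5k + 5) + 6/5| ≤ (6/5)/k < eps.

N = (6/5)/eps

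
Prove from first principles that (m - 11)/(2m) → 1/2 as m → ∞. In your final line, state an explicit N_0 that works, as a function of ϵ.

N_0 = (11/2)/ϵ

Suppose ϵ > 0. For m ≥ 1, |(m - 11)/(2m) − (1/2)| = |-22|/(2(2m)) = 22/(2(2m)).
Since 2m ≥ 2m for m ≥ 1, this is ≤ 22/(2·2m) = (11/2)/m.
So |(m - 11)/(2m) − (1/2)| < ϵ whenever m > (11/2)/ϵ.
Take N_0 = (11/2)/ϵ. If m > N_0 then |(m - 11)/(2m) − (1/2)| ≤ (11/2)/m < ϵ.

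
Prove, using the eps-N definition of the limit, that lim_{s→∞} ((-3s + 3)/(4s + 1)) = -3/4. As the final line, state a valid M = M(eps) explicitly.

Let eps > 0. We seek M > 0 such that s > M implies |(-3s + 3)/(4s + 1) + 3/4| < eps.
(-3s + 3)/(4s + 1) + 3/4 = (4(-3s + 3) − (-3)(4s + 1)) / (4(4s + 1)) = 15/(4(4s + 1)).
For s > 0 we have 4s + 1 > 4s, so |(-3s + 3)/(4s + 1) + 3/4| = 15/(4(4s + 1)) < 15/(4·4s) = (15/16)/s.
Thus |(-3s + 3)/(4s + 1) + 3/4| < eps whenever s > (15/16)/eps.
Take M = (15/16)/eps. If s > M then |(-3s + 3)/(4s + 1) + 3/4| < (15/16)/s < eps.

M = (15/16)/eps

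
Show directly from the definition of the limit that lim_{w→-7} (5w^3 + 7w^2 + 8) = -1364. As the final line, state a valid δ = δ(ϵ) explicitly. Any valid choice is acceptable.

δ = min(1, ϵ/740)

Let ϵ > 0 be given. We want δ > 0 such that 0 < |w + 7| < δ implies |(5w^3 + 7w^2 + 8) + 1364| < ϵ.
(5w^3 + 7w^2 + 8) + 1364 = 5w^3 + 7w^2 + 1372 = (w + 7)(5w^2 - 28w + 196).
So |(5w^3 + 7w^2 + 8) + 1364| = |w + 7|·|5w^2 - 28w + 196|.
Assume first that |w + 7| < 1, so |w| < 8. Then |5w^2 - 28w + 196| ≤ 5·8^2 + 28·8 + 196 = 740.
Hence |(5w^3 + 7w^2 + 8) + 1364| ≤ 740|w + 7| < ϵ provided |w + 7| < ϵ/740.
Take δ = min(1, ϵ/740). Then 0 < |w + 7| < δ gives both |w + 7| < 1 and |w + 7| < ϵ/740, so |(5w^3 + 7w^2 + 8) + 1364| < ϵ.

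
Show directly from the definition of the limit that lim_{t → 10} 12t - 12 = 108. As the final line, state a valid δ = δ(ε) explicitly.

Fix ε > 0. We need δ > 0 so that 0 < |t − 10| < δ implies |(12t - 12) − 108| < ε.
|(12t - 12) − 108| = |12t - 120| = 12|t − 10|.
So 12|t − 10| < ε exactly when |t − 10| < ε/12.
Take δ = ε/12. If 0 < |t − 10| < δ then |(12t - 12) − 108| = 12|t − 10| < 12·(ε/12) = ε.

δ = ε/12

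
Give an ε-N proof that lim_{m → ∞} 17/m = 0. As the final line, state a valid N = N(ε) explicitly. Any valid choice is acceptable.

N = 17/ε

Fix ε > 0. For m ≥ 1, |17/m − 0| = 17/(m) ≤ 17/m.
We need 17/m < ε, i.e. m > 17/ε.
Take N = 17/ε. If m > N then |17/m| ≤ 17/m < ε.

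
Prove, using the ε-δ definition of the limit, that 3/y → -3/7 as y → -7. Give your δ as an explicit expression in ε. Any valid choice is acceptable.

δ = min(7/2, (49/6)ε)

Let ε > 0. We seek δ > 0 such that 0 < |y + 7| < δ implies |3/y + 3/7| < ε.
|3/y + 3/7| = 3·|-7 − y|/(7·|y|) = 3|y + 7|/(7|y|).
Require δ ≤ 7/2 so that |y| > 7 − 7/2 = 7/2, hence 7|y| > 49/2.
Then |3/y + 3/7| < 3|y + 7|/(49/2), which is < ε when |y + 7| < (49/6)ε.
Take δ = min(7/2, (49/6)ε). Then 0 < |y + 7| < δ gives both |y + 7| < 7/2 and |y + 7| < (49/6)ε, so |3/y + 3/7| < ε.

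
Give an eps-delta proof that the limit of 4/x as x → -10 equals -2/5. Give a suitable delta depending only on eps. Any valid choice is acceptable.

delta = min(5, (25/2)eps)

Fix eps > 0. We seek delta > 0 such that 0 < |x + 10| < delta implies |4/x + 2/5| < eps.
|4/x + 2/5| = 4·|-10 − x|/(10·|x|) = 4|x + 10|/(10|x|).
Require delta ≤ 5 so that |x| > 10 − 5 = 5, hence 10|x| > 50.
Then |4/x + 2/5| < 4|x + 10|/50, which is < eps when |x + 10| < (25/2)eps.
Take delta = min(5, (25/2)eps). Then 0 < |x + 10| < delta gives both |x + 10| < 5 and |x + 10| < (25/2)eps, so |4/x + 2/5| < eps.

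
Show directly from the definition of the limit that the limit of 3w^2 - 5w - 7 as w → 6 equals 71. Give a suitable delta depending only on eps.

delta = min(1, eps/34)

Let eps > 0. We want delta > 0 such that 0 < |w − 6| < delta implies |(3w^2 - 5w - 7) − 71| < eps.
(3w^2 - 5w - 7) − 71 = 3w^2 - 5w - 78 = (w − 6)(3w + 13).
So |(3w^2 - 5w - 7) − 71| = |w − 6|·|3w + 13|.
Assume first that |w − 6| < 1, so |w| < 7. Then |3w + 13| ≤ 3·7 + 13 = 34.
Hence |(3w^2 - 5w - 7) − 71| ≤ 34|w − 6| < eps provided |w − 6| < eps/34.
Take delta = min(1, eps/34). Then 0 < |w − 6| < delta gives both |w − 6| < 1 and |w − 6| < eps/34, so |(3w^2 - 5w - 7) − 71| < eps.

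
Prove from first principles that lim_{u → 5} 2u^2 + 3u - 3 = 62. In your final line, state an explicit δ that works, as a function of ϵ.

Let ϵ > 0 be given. We want δ > 0 such that 0 < |u − 5| < δ implies |(2u^2 + 3u - 3) − 62| < ϵ.
(2u^2 + 3u - 3) − 62 = 2u^2 + 3u - 65 = (u − 5)(2u + 13).
So |(2u^2 + 3u - 3) − 62| = |u − 5|·|2u + 13|.
Assume first that |u − 5| < 1, so |u| < 6. Then |2u + 13| ≤ 2·6 + 13 = 25.
Hence |(2u^2 + 3u - 3) − 62| ≤ 25|u − 5| < ϵ provided |u − 5| < ϵ/25.
Take δ = min(1, ϵ/25). Then 0 < |u − 5| < δ gives both |u − 5| < 1 and |u − 5| < ϵ/25, so |(2u^2 + 3u - 3) − 62| < ϵ.

δ = min(1, ϵ/25)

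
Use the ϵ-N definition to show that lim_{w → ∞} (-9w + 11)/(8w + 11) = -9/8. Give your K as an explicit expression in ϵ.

K = (187/64)/ϵ

Let ϵ > 0. We seek K > 0 such that w > K implies |(-9w + 11)/(8w + 11) + 9/8| < ϵ.
(-9w + 11)/(8w + 11) + 9/8 = (8(-9w + 11) − (-9)(8w + 11)) / (8(8w + 11)) = 187/(8(8w + 11)).
For w > 0 we have 8w + 11 > 8w, so |(-9w + 11)/(8w + 11) + 9/8| = 187/(8(8w + 11)) < 187/(8·8w) = (187/64)/w.
Thus |(-9w + 11)/(8w + 11) + 9/8| < ϵ whenever w > (187/64)/ϵ.
Take K = (187/64)/ϵ. If w > K then |(-9w + 11)/(8w + 11) + 9/8| < (187/64)/w < ϵ.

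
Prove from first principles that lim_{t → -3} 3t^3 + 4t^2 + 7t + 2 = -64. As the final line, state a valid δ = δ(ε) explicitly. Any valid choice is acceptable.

Let ε > 0 be given. We want δ > 0 such that 0 < |t + 3| < δ implies |(3t^3 + 4t^2 + 7t + 2) + 64| < ε.
(3t^3 + 4t^2 + 7t + 2) + 64 = 3t^3 + 4t^2 + 7t + 66 = (t + 3)(3t^2 - 5t + 22).
So |(3t^3 + 4t^2 + 7t + 2) + 64| = |t + 3|·|3t^2 - 5t + 22|.
Require δ ≤ 1. Then |t + 3| < 1 gives |t| < 4, and by the triangle inequality |3t^2 - 5t + 22| ≤ 3·4^2 + 5·4 + 22 = 90.
Hence |(3t^3 + 4t^2 + 7t + 2) + 64| ≤ 90|t + 3| < ε provided |t + 3| < ε/90.
Take δ = min(1, ε/90). Then 0 < |t + 3| < δ gives both |t + 3| < 1 and |t + 3| < ε/90, so |(3t^3 + 4t^2 + 7t + 2) + 64| < ε.

δ = min(1, ε/90)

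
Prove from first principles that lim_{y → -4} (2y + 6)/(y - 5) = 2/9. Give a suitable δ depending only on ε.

Suppose ε > 0. We want δ > 0 with 0 < |y + 4| < δ ⇒ |(2y + 6)/(y - 5) − (2/9)| < ε.
Combining over a common denominator, (2y + 6)/(y - 5) − (2/9) = [(2y + 6)·(-9) − (-2)·(y - 5)] / [(-9)·(y - 5)] = -16(y + 4) / ((-9)(y - 5)).
So |(2y + 6)/(y - 5) − (2/9)| = 16|y + 4| / (9·|y − 5|).
Require δ ≤ 9/2, so |y − 5| ≥ |-9| − |y + 4| > 9 − 9/2 = 9/2.
Hence |(2y + 6)/(y - 5) − (2/9)| < 16|y + 4|/(9·(9/2)) = (32/81)|y + 4|, which is < ε once |y + 4| < (81/32)ε.
Take δ = min(9/2, (81/32)ε). Then 0 < |y + 4| < δ forces both bounds, so |(2y + 6)/(y - 5) − (2/9)| < ε.

δ = min(9/2, (81/32)ε)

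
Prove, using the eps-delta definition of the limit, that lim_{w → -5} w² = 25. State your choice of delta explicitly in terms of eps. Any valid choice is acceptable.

Suppose eps > 0. We seek delta > 0 with 0 < |w + 5| < delta ⇒ |w² − 25| < eps.
Factor: w² − 25 = (w + 5)(w - 5), so |w² − 25| = |w + 5|·|w - 5|.
Impose delta ≤ 1 so that |w| < 6; then |w - 5| ≤ 11.
Hence |w² − 25| ≤ 11|w + 5|, which is < eps once |w + 5| < eps/11.
Take delta = min(1, eps/11). If 0 < |w + 5| < delta then both bounds hold and |w² − 25| ≤ 11|w + 5| < 11·(eps/11) = eps.

delta = min(1, eps/11)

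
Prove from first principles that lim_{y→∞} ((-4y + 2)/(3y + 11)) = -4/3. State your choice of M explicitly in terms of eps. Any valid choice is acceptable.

Fix eps > 0. We seek M > 0 such that y > M implies |(-4y + 2)/(3y + 11) + 4/3| < eps.
(-4y + 2)/(3y + 11) + 4/3 = (3(-4y + 2) − (-4)(3y + 11)) / (3(3y + 11)) = 50/(3(3y + 11)).
For y > 0 we have 3y + 11 > 3y, so |(-4y + 2)/(3y + 11) + 4/3| = 50/(3(3y + 11)) < 50/(3·3y) = (50/9)/y.
Thus |(-4y + 2)/(3y + 11) + 4/3| < eps whenever y > (50/9)/eps.
Take M = (50/9)/eps. If y > M then |(-4y + 2)/(3y + 11) + 4/3| < (50/9)/y < eps.

M = (50/9)/eps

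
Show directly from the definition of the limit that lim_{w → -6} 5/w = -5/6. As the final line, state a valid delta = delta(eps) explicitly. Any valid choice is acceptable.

delta = min(3, (18/5)eps)

Fix eps > 0. We seek delta > 0 such that 0 < |w + 6| < delta implies |5/w + 5/6| < eps.
|5/w + 5/6| = 5·|-6 − w|/(6·|w|) = 5|w + 6|/(6|w|).
Require delta ≤ 3 so that |w| > 6 − 3 = 3, hence 6|w| > 18.
Then |5/w + 5/6| < 5|w + 6|/18, which is < eps when |w + 6| < (18/5)eps.
Take delta = min(3, (18/5)eps). Then 0 < |w + 6| < delta gives both |w + 6| < 3 and |w + 6| < (18/5)eps, so |5/w + 5/6| < eps.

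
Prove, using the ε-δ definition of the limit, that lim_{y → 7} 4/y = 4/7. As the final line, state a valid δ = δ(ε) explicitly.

Let ε > 0. We seek δ > 0 such that 0 < |y − 7| < δ implies |4/y − (4/7)| < ε.
|4/y − (4/7)| = 4·|7 − y|/(7·|y|) = 4|y − 7|/(7|y|).
Require δ ≤ 7/2 so that |y| > 7 − 7/2 = 7/2, hence 7|y| > 49/2.
Then |4/y − (4/7)| < 4|y − 7|/(49/2), which is < ε when |y − 7| < (49/8)ε.
Take δ = min(7/2, (49/8)ε). Then 0 < |y − 7| < δ gives both |y − 7| < 7/2 and |y − 7| < (49/8)ε, so |4/y − (4/7)| < ε.

δ = min(7/2, (49/8)ε)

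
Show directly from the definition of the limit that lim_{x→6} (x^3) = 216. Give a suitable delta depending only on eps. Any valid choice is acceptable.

delta = min(1, eps/127)

Suppose eps > 0. We seek delta > 0 with 0 < |x − 6| < delta ⇒ |x^3 − 216| < eps.
Factor: x^3 − 216 = (x − 6)(x^2 + 6x + 36), so |x^3 − 216| = |x − 6|·|x^2 + 6x + 36|.
Restrict delta ≤ 1. Then |x − 6| < 1 gives |x| < 7, so by the triangle inequality |x^2 + 6x + 36| ≤ 7^2 + 6·7 + 36 = 127.
Hence |x^3 − 216| ≤ 127|x − 6|, which is < eps once |x − 6| < eps/127.
Take delta = min(1, eps/127). If 0 < |x − 6| < delta then both bounds hold and |x^3 − 216| ≤ 127|x − 6| < 127·(eps/127) = eps.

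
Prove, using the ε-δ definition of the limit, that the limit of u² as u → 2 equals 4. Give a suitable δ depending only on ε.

δ = min(1, ε/5)

Let ε > 0 be given. We seek δ > 0 with 0 < |u − 2| < δ ⇒ |u² − 4| < ε.
Factor: u² − 4 = (u − 2)(u + 2), so |u² − 4| = |u − 2|·|u + 2|.
Impose δ ≤ 1 so that |u| < 3; then |u + 2| ≤ 5.
Hence |u² − 4| ≤ 5|u − 2|, which is < ε once |u − 2| < ε/5.
Take δ = min(1, ε/5). If 0 < |u − 2| < δ then both bounds hold and |u² − 4| ≤ 5|u − 2| < 5·(ε/5) = ε.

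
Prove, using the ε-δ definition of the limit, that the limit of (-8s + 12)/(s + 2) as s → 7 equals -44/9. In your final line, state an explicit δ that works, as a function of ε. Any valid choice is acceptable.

δ = min(9/2, (81/56)ε)

Let ε > 0. We want δ > 0 with 0 < |s − 7| < δ ⇒ |(-8s + 12)/(s + 2) + 44/9| < ε.
Combining over a common denominator, (-8s + 12)/(s + 2) + 44/9 = [(-8s + 12)·9 − (-44)·(s + 2)] / [9·(s + 2)] = -28(s − 7) / (9(s + 2)).
So |(-8s + 12)/(s + 2) + 44/9| = 28|s − 7| / (9·|s + 2|).
Restrict δ ≤ 9/2. Then |s − 7| < 9/2 gives |s + 2| = |(s − 7) + 9| ≥ 9 − 9/2 = 9/2.
Hence |(-8s + 12)/(s + 2) + 44/9| < 28|s − 7|/(9·(9/2)) = (56/81)|s − 7|, which is < ε once |s − 7| < (81/56)ε.
Take δ = min(9/2, (81/56)ε). Then 0 < |s − 7| < δ forces both bounds, so |(-8s + 12)/(s + 2) + 44/9| < ε.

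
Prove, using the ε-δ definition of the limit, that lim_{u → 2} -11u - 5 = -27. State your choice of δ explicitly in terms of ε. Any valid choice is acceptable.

δ = ε/11

Let ε > 0 be given. We need δ > 0 so that 0 < |u − 2| < δ implies |(-11u - 5) + 27| < ε.
|(-11u - 5) + 27| = |-11u + 22| = 11|u − 2|.
Thus it suffices that |u − 2| < ε/11.
Choosing δ = ε/11 gives |(-11u - 5) + 27| = 11|u − 2| < ε whenever |u − 2| < δ.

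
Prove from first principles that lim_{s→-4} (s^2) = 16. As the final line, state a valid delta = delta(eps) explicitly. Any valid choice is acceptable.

Fix eps > 0. We seek delta > 0 with 0 < |s + 4| < delta ⇒ |s^2 − 16| < eps.
Factor: s^2 − 16 = (s + 4)(s - 4), so |s^2 − 16| = |s + 4|·|s - 4|.
Restrict delta ≤ 2. Then |s + 4| < 2 gives |s| < 6, so by the triangle inequality |s - 4| ≤ 6 + 4 = 10.
Hence |s^2 − 16| ≤ 10|s + 4|, which is < eps once |s + 4| < eps/10.
Take delta = min(2, eps/10). If 0 < |s + 4| < delta then both bounds hold and |s^2 − 16| ≤ 10|s + 4| < 10·(eps/10) = eps.

delta = min(2, eps/10)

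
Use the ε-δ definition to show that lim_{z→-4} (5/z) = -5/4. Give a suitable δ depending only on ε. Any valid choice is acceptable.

δ = min(2, (8/5)ε)

Fix ε > 0. We seek δ > 0 such that 0 < |z + 4| < δ implies |5/z + 5/4| < ε.
|5/z + 5/4| = 5·|-4 − z|/(4·|z|) = 5|z + 4|/(4|z|).
Require δ ≤ 2 so that |z| > 4 − 2 = 2, hence 4|z| > 8.
Then |5/z + 5/4| < 5|z + 4|/8, which is < ε when |z + 4| < (8/5)ε.
Take δ = min(2, (8/5)ε). Then 0 < |z + 4| < δ gives both |z + 4| < 2 and |z + 4| < (8/5)ε, so |5/z + 5/4| < ε.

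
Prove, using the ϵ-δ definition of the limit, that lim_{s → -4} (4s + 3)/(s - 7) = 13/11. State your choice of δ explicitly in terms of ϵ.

δ = min(11/2, (121/62)ϵ)

Let ϵ > 0 be given. We want δ > 0 with 0 < |s + 4| < δ ⇒ |(4s + 3)/(s - 7) − (13/11)| < ϵ.
Combining over a common denominator, (4s + 3)/(s - 7) − (13/11) = [(4s + 3)·(-11) − (-13)·(s - 7)] / [(-11)·(s - 7)] = -31(s + 4) / ((-11)(s - 7)).
So |(4s + 3)/(s - 7) − (13/11)| = 31|s + 4| / (11·|s − 7|).
Restrict δ ≤ 11/2. Then |s + 4| < 11/2 gives |s − 7| = |(s + 4) + (-11)| ≥ 11 − 11/2 = 11/2.
Hence |(4s + 3)/(s - 7) − (13/11)| < 31|s + 4|/(11·(11/2)) = (62/121)|s + 4|, which is < ϵ once |s + 4| < (121/62)ϵ.
Take δ = min(11/2, (121/62)ϵ). Then 0 < |s + 4| < δ forces both bounds, so |(4s + 3)/(s - 7) − (13/11)| < ϵ.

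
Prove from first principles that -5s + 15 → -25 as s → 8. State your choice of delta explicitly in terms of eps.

delta = eps/5

Let eps > 0 be given. We need delta > 0 so that 0 < |s − 8| < delta implies |(-5s + 15) + 25| < eps.
|(-5s + 15) + 25| = |-5s + 40| = 5|s − 8|.
Thus it suffices that |s − 8| < eps/5.
Choosing delta = eps/5 gives |(-5s + 15) + 25| = 5|s − 8| < eps whenever |s − 8| < delta.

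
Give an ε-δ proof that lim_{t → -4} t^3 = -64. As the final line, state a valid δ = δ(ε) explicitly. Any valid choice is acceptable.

Fix ε > 0. We seek δ > 0 with 0 < |t + 4| < δ ⇒ |t^3 + 64| < ε.
Factor: t^3 + 64 = (t + 4)(t^2 - 4t + 16), so |t^3 + 64| = |t + 4|·|t^2 - 4t + 16|.
Impose δ ≤ 2 so that |t| < 6; then |t^2 - 4t + 16| ≤ 76.
Hence |t^3 + 64| ≤ 76|t + 4|, which is < ε once |t + 4| < ε/76.
Take δ = min(2, ε/76). If 0 < |t + 4| < δ then both bounds hold and |t^3 + 64| ≤ 76|t + 4| < 76·(ε/76) = ε.

δ = min(2, ε/76)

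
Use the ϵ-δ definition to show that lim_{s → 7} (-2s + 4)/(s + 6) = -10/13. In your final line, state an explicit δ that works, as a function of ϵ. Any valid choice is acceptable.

δ = min(13/2, (169/32)ϵ)

Let ϵ > 0 be given. We want δ > 0 with 0 < |s − 7| < δ ⇒ |(-2s + 4)/(s + 6) + 10/13| < ϵ.
Combining over a common denominator, (-2s + 4)/(s + 6) + 10/13 = [(-2s + 4)·13 − (-10)·(s + 6)] / [13·(s + 6)] = -16(s − 7) / (13(s + 6)).
So |(-2s + 4)/(s + 6) + 10/13| = 16|s − 7| / (13·|s + 6|).
Require δ ≤ 13/2, so |s + 6| ≥ |13| − |s − 7| > 13 − 13/2 = 13/2.
Hence |(-2s + 4)/(s + 6) + 10/13| < 16|s − 7|/(13·(13/2)) = (32/169)|s − 7|, which is < ϵ once |s − 7| < (169/32)ϵ.
Take δ = min(13/2, (169/32)ϵ). Then 0 < |s − 7| < δ forces both bounds, so |(-2s + 4)/(s + 6) + 10/13| < ϵ.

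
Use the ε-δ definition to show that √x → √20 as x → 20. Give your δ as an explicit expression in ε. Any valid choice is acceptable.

δ = min(20, √20·ε)

Let ε > 0 be given. We want δ > 0 such that 0 < |x − 20| < δ implies |√x − √20| < ε.
Multiplying by the conjugate, |√x − √20| = |x − 20|/(√x + √20).
Restrict δ ≤ 20 so that |x − 20| < 20 forces x > 0, and then √x + √20 > √20.
Hence |√x − √20| < |x − 20|/√20, which is < ε once |x − 20| < √20·ε.
Take δ = min(20, √20·ε). If 0 < |x − 20| < δ then x > 0 and |√x − √20| < |x − 20|/√20 < ε.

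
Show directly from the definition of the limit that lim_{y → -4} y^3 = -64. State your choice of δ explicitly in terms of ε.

δ = min(1, ε/61)

Suppose ε > 0. We seek δ > 0 with 0 < |y + 4| < δ ⇒ |y^3 + 64| < ε.
Factor: y^3 + 64 = (y + 4)(y^2 - 4y + 16), so |y^3 + 64| = |y + 4|·|y^2 - 4y + 16|.
Impose δ ≤ 1 so that |y| < 5; then |y^2 - 4y + 16| ≤ 61.
Hence |y^3 + 64| ≤ 61|y + 4|, which is < ε once |y + 4| < ε/61.
Take δ = min(1, ε/61). If 0 < |y + 4| < δ then both bounds hold and |y^3 + 64| ≤ 61|y + 4| < 61·(ε/61) = ε.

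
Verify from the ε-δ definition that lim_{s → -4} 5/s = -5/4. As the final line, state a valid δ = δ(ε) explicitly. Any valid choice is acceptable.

δ = min(2, (8/5)ε)

Let ε > 0. We seek δ > 0 such that 0 < |s + 4| < δ implies |5/s + 5/4| < ε.
|5/s + 5/4| = 5·|-4 − s|/(4·|s|) = 5|s + 4|/(4|s|).
Restrict δ ≤ 2. Then |s + 4| < 2 gives |s| > 2, so 4|s| > 8.
Then |5/s + 5/4| < 5|s + 4|/8, which is < ε when |s + 4| < (8/5)ε.
Take δ = min(2, (8/5)ε). Then 0 < |s + 4| < δ gives both |s + 4| < 2 and |s + 4| < (8/5)ε, so |5/s + 5/4| < ε.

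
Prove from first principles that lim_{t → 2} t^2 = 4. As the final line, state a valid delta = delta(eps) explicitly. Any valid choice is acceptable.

Suppose eps > 0. We seek delta > 0 with 0 < |t − 2| < delta ⇒ |t^2 − 4| < eps.
Factor: t^2 − 4 = (t − 2)(t + 2), so |t^2 − 4| = |t − 2|·|t + 2|.
Restrict delta ≤ 1. Then |t − 2| < 1 gives |t| < 3, so by the triangle inequality |t + 2| ≤ 3 + 2 = 5.
Hence |t^2 − 4| ≤ 5|t − 2|, which is < eps once |t − 2| < eps/5.
Take delta = min(1, eps/5). If 0 < |t − 2| < delta then both bounds hold and |t^2 − 4| ≤ 5|t − 2| < 5·(eps/5) = eps.

delta = min(1, eps/5)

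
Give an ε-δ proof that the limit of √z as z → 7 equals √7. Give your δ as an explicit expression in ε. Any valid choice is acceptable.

Fix ε > 0. We want δ > 0 such that 0 < |z − 7| < δ implies |√z − √7| < ε.
Rationalise: √z − √7 = (z − 7)/(√z + √7), so |√z − √7| = |z − 7|/(√z + √7).
Restrict δ ≤ 7 so that |z − 7| < 7 forces z > 0, and then √z + √7 > √7.
Hence |√z − √7| < |z − 7|/√7, which is < ε once |z − 7| < √7·ε.
Take δ = min(7, √7·ε). If 0 < |z − 7| < δ then z > 0 and |√z − √7| < |z − 7|/√7 < ε.

δ = min(7, √7·ε)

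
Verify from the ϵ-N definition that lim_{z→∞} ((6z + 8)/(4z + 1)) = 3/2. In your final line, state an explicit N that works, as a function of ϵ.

Fix ϵ > 0. We seek N > 0 such that z > N implies |(6z + 8)/(4z + 1) − (3/2)| < ϵ.
(6z + 8)/(4z + 1) − (3/2) = (4(6z + 8) − 6(4z + 1)) / (4(4z + 1)) = 26/(4(4z + 1)).
For z > 0 we have 4z + 1 > 4z, so |(6z + 8)/(4z + 1) − (3/2)| = 26/(4(4z + 1)) < 26/(4·4z) = (13/8)/z.
Thus |(6z + 8)/(4z + 1) − (3/2)| < ϵ whenever z > (13/8)/ϵ.
Take N = (13/8)/ϵ. If z > N then |(6z + 8)/(4z + 1) − (3/2)| < (13/8)/z < ϵ.

N = (13/8)/ϵ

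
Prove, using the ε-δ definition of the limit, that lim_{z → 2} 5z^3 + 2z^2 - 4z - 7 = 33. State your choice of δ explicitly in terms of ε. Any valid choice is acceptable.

δ = min(2, ε/148)

Fix ε > 0. We want δ > 0 such that 0 < |z − 2| < δ implies |(5z^3 + 2z^2 - 4z - 7) − 33| < ε.
(5z^3 + 2z^2 - 4z - 7) − 33 = 5z^3 + 2z^2 - 4z - 40 = (z − 2)(5z^2 + 12z + 20).
So |(5z^3 + 2z^2 - 4z - 7) − 33| = |z − 2|·|5z^2 + 12z + 20|.
Assume first that |z − 2| < 2, so |z| < 4. Then |5z^2 + 12z + 20| ≤ 5·4^2 + 12·4 + 20 = 148.
Hence |(5z^3 + 2z^2 - 4z - 7) − 33| ≤ 148|z − 2| < ε provided |z − 2| < ε/148.
Choosing δ = min(2, ε/148) ensures both conditions, hence |(5z^3 + 2z^2 - 4z - 7) − 33| < ε.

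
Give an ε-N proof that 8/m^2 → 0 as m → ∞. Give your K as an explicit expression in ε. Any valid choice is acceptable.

K = (8/ε)^{1/2}

Suppose ε > 0. For m ≥ 1, |8/m^2 − 0| = 8/m^2.
8/m^2 < ε ⇔ m^2 > 8/ε ⇔ m > (8/ε)^{1/2}.
Take K = (8/ε)^{1/2}. Then m > K implies 8/m^2 < ε.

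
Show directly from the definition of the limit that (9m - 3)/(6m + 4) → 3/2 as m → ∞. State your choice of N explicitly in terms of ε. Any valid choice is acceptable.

Let ε > 0. For m ≥ 1, |(9m - 3)/(6m + 4) − (3/2)| = |-54|/(6(6m + 4)) = 54/(6(6m + 4)).
Since 6m + 4 ≥ 6m for m ≥ 1, this is ≤ 54/(6·6m) = (3/2)/m.
So |(9m - 3)/(6m + 4) − (3/2)| < ε whenever m > (3/2)/ε.
Take N = (3/2)/ε. If m > N then |(9m - 3)/(6m + 4) − (3/2)| ≤ (3/2)/m < ε.

N = (3/2)/ε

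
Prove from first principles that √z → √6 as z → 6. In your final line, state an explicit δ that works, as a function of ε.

Suppose ε > 0. We want δ > 0 such that 0 < |z − 6| < δ implies |√z − √6| < ε.
Multiplying by the conjugate, |√z − √6| = |z − 6|/(√z + √6).
Restrict δ ≤ 6 so that |z − 6| < 6 forces z > 0, and then √z + √6 > √6.
Hence |√z − √6| < |z − 6|/√6, which is < ε once |z − 6| < √6·ε.
Take δ = min(6, √6·ε). If 0 < |z − 6| < δ then z > 0 and |√z − √6| < |z − 6|/√6 < ε.

δ = min(6, √6·ε)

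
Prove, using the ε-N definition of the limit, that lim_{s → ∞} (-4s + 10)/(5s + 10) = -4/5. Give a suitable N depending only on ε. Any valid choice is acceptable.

Suppose ε > 0. We seek N > 0 such that s > N implies |(-4s + 10)/(5s + 10) + 4/5| < ε.
(-4s + 10)/(5s + 10) + 4/5 = (5(-4s + 10) − (-4)(5s + 10)) / (5(5s + 10)) = 90/(5(5s + 10)).
For s > 0 we have 5s + 10 > 5s, so |(-4s + 10)/(5s + 10) + 4/5| = 90/(5(5s + 10)) < 90/(5·5s) = (18/5)/s.
Thus |(-4s + 10)/(5s + 10) + 4/5| < ε whenever s > (18/5)/ε.
Take N = (18/5)/ε. If s > N then |(-4s + 10)/(5s + 10) + 4/5| < (18/5)/s < ε.

N = (18/5)/ε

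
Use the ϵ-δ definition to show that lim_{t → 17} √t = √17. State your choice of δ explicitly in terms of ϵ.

Let ϵ > 0 be given. We want δ > 0 such that 0 < |t − 17| < δ implies |√t − √17| < ϵ.
Multiplying by the conjugate, |√t − √17| = |t − 17|/(√t + √17).
Restrict δ ≤ 17 so that |t − 17| < 17 forces t > 0, and then √t + √17 > √17.
Hence |√t − √17| < |t − 17|/√17, which is < ϵ once |t − 17| < √17·ϵ.
Take δ = min(17, √17·ϵ). If 0 < |t − 17| < δ then t > 0 and |√t − √17| < |t − 17|/√17 < ϵ.

δ = min(17, √17·ϵ)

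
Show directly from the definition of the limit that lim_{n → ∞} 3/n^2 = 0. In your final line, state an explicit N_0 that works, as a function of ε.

N_0 = (3/ε)^{1/2}

Suppose ε > 0. For n ≥ 1, |3/n^2 − 0| = 3/n^2.
3/n^2 < ε ⇔ n^2 > 3/ε ⇔ n > (3/ε)^{1/2}.
Take N_0 = (3/ε)^{1/2}. Then n > N_0 implies 3/n^2 < ε.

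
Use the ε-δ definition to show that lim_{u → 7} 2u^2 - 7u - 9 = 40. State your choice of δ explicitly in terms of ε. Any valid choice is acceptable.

δ = min(2, ε/25)

Suppose ε > 0. We want δ > 0 such that 0 < |u − 7| < δ implies |(2u^2 - 7u - 9) − 40| < ε.
(2u^2 - 7u - 9) − 40 = 2u^2 - 7u - 49 = (u − 7)(2u + 7).
So |(2u^2 - 7u - 9) − 40| = |u − 7|·|2u + 7|.
Require δ ≤ 2. Then |u − 7| < 2 gives |u| < 9, and by the triangle inequality |2u + 7| ≤ 2·9 + 7 = 25.
Hence |(2u^2 - 7u - 9) − 40| ≤ 25|u − 7| < ε provided |u − 7| < ε/25.
Choosing δ = min(2, ε/25) ensures both conditions, hence |(2u^2 - 7u - 9) − 40| < ε.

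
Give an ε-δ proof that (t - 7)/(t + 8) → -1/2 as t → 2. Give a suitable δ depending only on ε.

Suppose ε > 0. We want δ > 0 with 0 < |t − 2| < δ ⇒ |(t - 7)/(t + 8) + 1/2| < ε.
Combining over a common denominator, (t - 7)/(t + 8) + 1/2 = [(t - 7)·10 − (-5)·(t + 8)] / [10·(t + 8)] = 15(t − 2) / (10(t + 8)).
So |(t - 7)/(t + 8) + 1/2| = 15|t − 2| / (10·|t + 8|).
Restrict δ ≤ 5. Then |t − 2| < 5 gives |t + 8| = |(t − 2) + 10| ≥ 10 − 5 = 5.
Hence |(t - 7)/(t + 8) + 1/2| < 15|t − 2|/(10·5) = (3/10)|t − 2|, which is < ε once |t − 2| < (10/3)ε.
Take δ = min(5, (10/3)ε). Then 0 < |t − 2| < δ forces both bounds, so |(t - 7)/(t + 8) + 1/2| < ε.

δ = min(5, (10/3)ε)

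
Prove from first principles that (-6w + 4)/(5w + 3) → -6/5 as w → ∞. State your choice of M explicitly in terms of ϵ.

Let ϵ > 0. We seek M > 0 such that w > M implies |(-6w + 4)/(5w + 3) + 6/5| < ϵ.
(-6w + 4)/(5w + 3) + 6/5 = (5(-6w + 4) − (-6)(5w + 3)) / (5(5w + 3)) = 38/(5(5w + 3)).
For w > 0 we have 5w + 3 > 5w, so |(-6w + 4)/(5w + 3) + 6/5| = 38/(5(5w + 3)) < 38/(5·5w) = (38/25)/w.
Thus |(-6w + 4)/(5w + 3) + 6/5| < ϵ whenever w > (38/25)/ϵ.
Take M = (38/25)/ϵ. If w > M then |(-6w + 4)/(5w + 3) + 6/5| < (38/25)/w < ϵ.

M = (38/25)/ϵ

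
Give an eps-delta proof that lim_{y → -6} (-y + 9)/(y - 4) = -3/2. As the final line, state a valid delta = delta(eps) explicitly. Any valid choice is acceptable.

delta = min(5, 10eps)

Fix eps > 0. We want delta > 0 with 0 < |y + 6| < delta ⇒ |(-y + 9)/(y - 4) + 3/2| < eps.
Combining over a common denominator, (-y + 9)/(y - 4) + 3/2 = [(-y + 9)·(-10) − 15·(y - 4)] / [(-10)·(y - 4)] = -5(y + 6) / ((-10)(y - 4)).
So |(-y + 9)/(y - 4) + 3/2| = 5|y + 6| / (10·|y − 4|).
Restrict delta ≤ 5. Then |y + 6| < 5 gives |y − 4| = |(y + 6) + (-10)| ≥ 10 − 5 = 5.
Hence |(-y + 9)/(y - 4) + 3/2| < 5|y + 6|/(10·5) = (1/10)|y + 6|, which is < eps once |y + 6| < 10eps.
Take delta = min(5, 10eps). Then 0 < |y + 6| < delta forces both bounds, so |(-y + 9)/(y - 4) + 3/2| < eps.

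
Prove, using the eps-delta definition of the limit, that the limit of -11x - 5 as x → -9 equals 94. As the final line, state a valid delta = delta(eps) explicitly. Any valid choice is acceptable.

Fix eps > 0. We need delta > 0 so that 0 < |x + 9| < delta implies |(-11x - 5) − 94| < eps.
Since (-11x - 5) − 94 = -11(x + 9), we have |(-11x - 5) − 94| = 11|x + 9|.
So 11|x + 9| < eps exactly when |x + 9| < eps/11.
Choosing delta = eps/11 gives |(-11x - 5) − 94| = 11|x + 9| < eps whenever |x + 9| < delta.

delta = eps/11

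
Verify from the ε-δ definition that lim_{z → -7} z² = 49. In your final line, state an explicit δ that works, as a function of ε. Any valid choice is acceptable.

δ = min(2, ε/16)

Let ε > 0. We seek δ > 0 with 0 < |z + 7| < δ ⇒ |z² − 49| < ε.
Factor: z² − 49 = (z + 7)(z - 7), so |z² − 49| = |z + 7|·|z - 7|.
Impose δ ≤ 2 so that |z| < 9; then |z - 7| ≤ 16.
Hence |z² − 49| ≤ 16|z + 7|, which is < ε once |z + 7| < ε/16.
Take δ = min(2, ε/16). If 0 < |z + 7| < δ then both bounds hold and |z² − 49| ≤ 16|z + 7| < 16·(ε/16) = ε.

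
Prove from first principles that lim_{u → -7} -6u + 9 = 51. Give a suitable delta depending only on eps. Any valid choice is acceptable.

delta = eps/6

Suppose eps > 0. We need delta > 0 so that 0 < |u + 7| < delta implies |(-6u + 9) − 51| < eps.
Since (-6u + 9) − 51 = -6(u + 7), we have |(-6u + 9) − 51| = 6|u + 7|.
Thus it suffices that |u + 7| < eps/6.
Take delta = eps/6. If 0 < |u + 7| < delta then |(-6u + 9) − 51| = 6|u + 7| < 6·(eps/6) = eps.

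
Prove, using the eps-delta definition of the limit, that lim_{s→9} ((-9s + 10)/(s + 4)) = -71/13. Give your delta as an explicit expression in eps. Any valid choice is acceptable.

delta = min(13/2, (169/92)eps)

Let eps > 0. We want delta > 0 with 0 < |s − 9| < delta ⇒ |(-9s + 10)/(s + 4) + 71/13| < eps.
Combining over a common denominator, (-9s + 10)/(s + 4) + 71/13 = [(-9s + 10)·13 − (-71)·(s + 4)] / [13·(s + 4)] = -46(s − 9) / (13(s + 4)).
So |(-9s + 10)/(s + 4) + 71/13| = 46|s − 9| / (13·|s + 4|).
Restrict delta ≤ 13/2. Then |s − 9| < 13/2 gives |s + 4| = |(s − 9) + 13| ≥ 13 − 13/2 = 13/2.
Hence |(-9s + 10)/(s + 4) + 71/13| < 46|s − 9|/(13·(13/2)) = (92/169)|s − 9|, which is < eps once |s − 9| < (169/92)eps.
Take delta = min(13/2, (169/92)eps). Then 0 < |s − 9| < delta forces both bounds, so |(-9s + 10)/(s + 4) + 71/13| < eps.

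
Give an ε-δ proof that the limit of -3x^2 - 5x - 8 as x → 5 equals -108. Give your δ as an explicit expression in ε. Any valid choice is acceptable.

Fix ε > 0. We want δ > 0 such that 0 < |x − 5| < δ implies |(-3x^2 - 5x - 8) + 108| < ε.
(-3x^2 - 5x - 8) + 108 = -3x^2 - 5x + 100 = (x − 5)(-3x - 20).
So |(-3x^2 - 5x - 8) + 108| = |x − 5|·|-3x - 20|.
Assume first that |x − 5| < 2, so |x| < 7. Then |-3x - 20| ≤ 3·7 + 20 = 41.
Hence |(-3x^2 - 5x - 8) + 108| ≤ 41|x − 5| < ε provided |x − 5| < ε/41.
Take δ = min(2, ε/41). Then 0 < |x − 5| < δ gives both |x − 5| < 2 and |x − 5| < ε/41, so |(-3x^2 - 5x - 8) + 108| < ε.

δ = min(2, ε/41)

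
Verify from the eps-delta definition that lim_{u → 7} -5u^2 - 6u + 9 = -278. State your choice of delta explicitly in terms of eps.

Let eps > 0 be given. We want delta > 0 such that 0 < |u − 7| < delta implies |(-5u^2 - 6u + 9) + 278| < eps.
(-5u^2 - 6u + 9) + 278 = -5u^2 - 6u + 287 = (u − 7)(-5u - 41).
So |(-5u^2 - 6u + 9) + 278| = |u − 7|·|-5u - 41|.
Assume first that |u − 7| < 1, so |u| < 8. Then |-5u - 41| ≤ 5·8 + 41 = 81.
Hence |(-5u^2 - 6u + 9) + 278| ≤ 81|u − 7| < eps provided |u − 7| < eps/81.
Choosing delta = min(1, eps/81) ensures both conditions, hence |(-5u^2 - 6u + 9) + 278| < eps.

delta = min(1, eps/81)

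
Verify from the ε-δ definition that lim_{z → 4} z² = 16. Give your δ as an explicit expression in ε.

δ = min(1, ε/9)

Suppose ε > 0. We seek δ > 0 with 0 < |z − 4| < δ ⇒ |z² − 16| < ε.
Factor: z² − 16 = (z − 4)(z + 4), so |z² − 16| = |z − 4|·|z + 4|.
Restrict δ ≤ 1. Then |z − 4| < 1 gives |z| < 5, so by the triangle inequality |z + 4| ≤ 5 + 4 = 9.
Hence |z² − 16| ≤ 9|z − 4|, which is < ε once |z − 4| < ε/9.
Take δ = min(1, ε/9). If 0 < |z − 4| < δ then both bounds hold and |z² − 16| ≤ 9|z − 4| < 9·(ε/9) = ε.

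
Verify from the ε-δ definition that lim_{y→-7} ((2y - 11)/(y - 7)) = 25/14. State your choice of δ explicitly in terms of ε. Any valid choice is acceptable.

Fix ε > 0. We want δ > 0 with 0 < |y + 7| < δ ⇒ |(2y - 11)/(y - 7) − (25/14)| < ε.
Combining over a common denominator, (2y - 11)/(y - 7) − (25/14) = [(2y - 11)·(-14) − (-25)·(y - 7)] / [(-14)·(y - 7)] = -3(y + 7) / ((-14)(y - 7)).
So |(2y - 11)/(y - 7) − (25/14)| = 3|y + 7| / (14·|y − 7|).
Require δ ≤ 7, so |y − 7| ≥ |-14| − |y + 7| > 14 − 7 = 7.
Hence |(2y - 11)/(y - 7) − (25/14)| < 3|y + 7|/(14·7) = (3/98)|y + 7|, which is < ε once |y + 7| < (98/3)ε.
Take δ = min(7, (98/3)ε). Then 0 < |y + 7| < δ forces both bounds, so |(2y - 11)/(y - 7) − (25/14)| < ε.

δ = min(7, (98/3)ε)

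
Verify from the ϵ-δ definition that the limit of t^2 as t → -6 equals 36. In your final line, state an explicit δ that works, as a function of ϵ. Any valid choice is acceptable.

Fix ϵ > 0. We seek δ > 0 with 0 < |t + 6| < δ ⇒ |t^2 − 36| < ϵ.
Factor: t^2 − 36 = (t + 6)(t - 6), so |t^2 − 36| = |t + 6|·|t - 6|.
Restrict δ ≤ 2. Then |t + 6| < 2 gives |t| < 8, so by the triangle inequality |t - 6| ≤ 8 + 6 = 14.
Hence |t^2 − 36| ≤ 14|t + 6|, which is < ϵ once |t + 6| < ϵ/14.
Take δ = min(2, ϵ/14). If 0 < |t + 6| < δ then both bounds hold and |t^2 − 36| ≤ 14|t + 6| < 14·(ϵ/14) = ϵ.

δ = min(2, ϵ/14)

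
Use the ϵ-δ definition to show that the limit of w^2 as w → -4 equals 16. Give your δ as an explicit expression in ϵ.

Fix ϵ > 0. We seek δ > 0 with 0 < |w + 4| < δ ⇒ |w^2 − 16| < ϵ.
Factor: w^2 − 16 = (w + 4)(w - 4), so |w^2 − 16| = |w + 4|·|w - 4|.
Impose δ ≤ 2 so that |w| < 6; then |w - 4| ≤ 10.
Hence |w^2 − 16| ≤ 10|w + 4|, which is < ϵ once |w + 4| < ϵ/10.
Take δ = min(2, ϵ/10). If 0 < |w + 4| < δ then both bounds hold and |w^2 − 16| ≤ 10|w + 4| < 10·(ϵ/10) = ϵ.

δ = min(2, ϵ/10)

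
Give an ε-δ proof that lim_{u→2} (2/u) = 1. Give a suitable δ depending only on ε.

δ = min(1, ε)

Let ε > 0. We seek δ > 0 such that 0 < |u − 2| < δ implies |2/u − 1| < ε.
|2/u − 1| = 2·|2 − u|/(2·|u|) = 2|u − 2|/(2|u|).
Require δ ≤ 1 so that |u| > 2 − 1 = 1, hence 2|u| > 2.
Then |2/u − 1| < 2|u − 2|/2, which is < ε when |u − 2| < ε.
Take δ = min(1, ε). Then 0 < |u − 2| < δ gives both |u − 2| < 1 and |u − 2| < ε, so |2/u − 1| < ε.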